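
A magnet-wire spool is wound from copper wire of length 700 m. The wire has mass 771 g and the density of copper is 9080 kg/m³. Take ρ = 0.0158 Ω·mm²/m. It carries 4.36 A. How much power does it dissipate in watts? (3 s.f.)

ρ = 0.0158 Ω·mm²/m = 1.58×10^-8 Ω·m
A = m/(density·L) = 0.771/(9080×700) = 1.2130e-07 m²
R = ρL/A = (1.58×10^-8)(700)/(1.2130e-07) = 91.18 Ω
P = I²R = (4.36)² × 91.18 = 1730 W

1730 W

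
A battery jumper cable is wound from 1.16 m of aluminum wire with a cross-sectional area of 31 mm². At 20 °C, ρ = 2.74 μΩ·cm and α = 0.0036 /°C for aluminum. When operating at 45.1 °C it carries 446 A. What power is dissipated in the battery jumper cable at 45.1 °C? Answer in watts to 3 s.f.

ρ = 2.74 μΩ·cm = 2.74×10^-8 Ω·m
A = 31 mm² = 3.100e-05 m²
R₍20₎ = ρL/A = (2.74×10^-8)(1.16)/(3.100e-05) = 0.001025 Ω
R₍45.1₎ = R₍20₎(1 + αΔT) = 0.001025 × (1 + 0.0036×25.1) = 0.001118 Ω
P = I²R = (446)² × 0.001118 = 222 W

222 W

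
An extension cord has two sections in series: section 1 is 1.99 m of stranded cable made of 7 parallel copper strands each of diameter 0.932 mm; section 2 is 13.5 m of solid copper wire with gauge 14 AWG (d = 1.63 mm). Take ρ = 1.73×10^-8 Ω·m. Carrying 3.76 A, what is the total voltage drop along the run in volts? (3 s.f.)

0.448 V

Section 1: A_strand = π(4.6600e-04)² = 6.822e-07 m²; R₁ = ρL/(N·A_s) = (1.73×10^-8)(1.99)/(7×6.822e-07) = 0.007209 Ω
Section 2: A = π(1.63/2 mm)² = π(8.1500e-04 m)² = 2.087e-06 m²
R₂ = (1.73×10^-8)(13.5)/(2.087e-06) = 0.1119 Ω
R = R₁ + R₂ = 0.1191 Ω
V = IR = 3.76 × 0.1191 = 0.448 V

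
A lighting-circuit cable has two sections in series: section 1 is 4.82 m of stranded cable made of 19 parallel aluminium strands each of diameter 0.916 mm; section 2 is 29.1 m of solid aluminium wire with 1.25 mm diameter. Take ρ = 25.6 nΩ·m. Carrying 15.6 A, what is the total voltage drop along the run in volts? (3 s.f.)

9.62 V

ρ = 25.6 nΩ·m = 2.56×10^-8 Ω·m
Section 1: A_strand = π(4.5800e-04)² = 6.590e-07 m²; R₁ = ρL/(N·A_s) = (2.56×10^-8)(4.82)/(19×6.590e-07) = 0.009855 Ω
Section 2: A = π(d/2)² = π(6.2500e-04 m)² = 1.227e-06 m²
R₂ = (2.56×10^-8)(29.1)/(1.227e-06) = 0.607 Ω
R = R₁ + R₂ = 0.6169 Ω
V = IR = 15.6 × 0.6169 = 9.62 V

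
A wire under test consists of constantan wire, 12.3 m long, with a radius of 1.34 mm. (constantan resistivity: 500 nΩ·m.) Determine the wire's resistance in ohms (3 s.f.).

ρ = 500 nΩ·m = 5.00×10^-7 Ω·m
A = πr² = π(1.3400e-03 m)² = 5.641e-06 m²
R = ρL/A = (5.00×10^-7)(12.3 m)/(5.641e-06 m²) = 1.09 Ω

1.09 Ω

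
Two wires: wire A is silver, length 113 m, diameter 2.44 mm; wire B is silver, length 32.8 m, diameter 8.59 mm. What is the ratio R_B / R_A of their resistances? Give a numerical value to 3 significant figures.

R ∝ ρL/d², so R_B/R_A = (L_B/L_A) × (d_A/d_B)²
= (32.8/113) × (2.44/8.59)² = 0.0234

0.0234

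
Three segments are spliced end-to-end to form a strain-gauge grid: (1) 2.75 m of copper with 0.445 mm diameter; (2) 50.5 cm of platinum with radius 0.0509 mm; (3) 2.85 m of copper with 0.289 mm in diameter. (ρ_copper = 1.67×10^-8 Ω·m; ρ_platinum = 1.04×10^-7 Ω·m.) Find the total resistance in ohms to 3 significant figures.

7.47 Ω

Seg 1: A = π(d/2)² = π(2.2250e-04 m)² = 1.555e-07 m²
R_1 = (1.67×10^-8)(2.75)/(1.555e-07) = 0.2953 Ω
Seg 2: A = πr² = π(5.0900e-05 m)² = 8.139e-09 m²
R_2 = (1.04×10^-7)(0.505)/(8.139e-09) = 6.453 Ω
Seg 3: A = π(d/2)² = π(1.4450e-04 m)² = 6.560e-08 m²
R_3 = (1.67×10^-8)(2.85)/(6.560e-08) = 0.7256 Ω
R_total = R_1 + R_2 + R_3 = 7.47 Ω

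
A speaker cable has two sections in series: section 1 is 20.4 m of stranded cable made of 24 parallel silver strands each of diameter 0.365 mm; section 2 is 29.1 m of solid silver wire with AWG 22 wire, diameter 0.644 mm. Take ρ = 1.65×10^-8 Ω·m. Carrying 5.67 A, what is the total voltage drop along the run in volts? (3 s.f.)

Section 1: A_strand = π(1.8250e-04)² = 1.046e-07 m²; R₁ = ρL/(N·A_s) = (1.65×10^-8)(20.4)/(24×1.046e-07) = 0.134 Ω
Section 2: A = π(0.644/2 mm)² = π(3.2200e-04 m)² = 3.257e-07 m²
R₂ = (1.65×10^-8)(29.1)/(3.257e-07) = 1.474 Ω
R = R₁ + R₂ = 1.608 Ω
V = IR = 5.67 × 1.608 = 9.12 V

9.12 V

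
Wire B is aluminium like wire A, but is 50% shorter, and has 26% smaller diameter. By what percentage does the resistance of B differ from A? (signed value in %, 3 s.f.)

R ∝ L/d², so R_B/R_A = (1 − 50/100) × (1 − 26/100)⁻²
= 0.5 × 1.826 = 0.9131
(R_B − R_A)/R_A = 0.9131 − 1 = -8.69%

-8.69%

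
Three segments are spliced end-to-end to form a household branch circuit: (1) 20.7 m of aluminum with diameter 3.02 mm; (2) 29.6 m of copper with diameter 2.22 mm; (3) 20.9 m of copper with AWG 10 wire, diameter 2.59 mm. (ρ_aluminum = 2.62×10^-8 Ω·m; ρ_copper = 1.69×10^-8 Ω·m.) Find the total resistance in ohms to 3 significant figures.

0.272 Ω

Seg 1: A = π(d/2)² = π(1.5100e-03 m)² = 7.163e-06 m²
R_1 = (2.62×10^-8)(20.7)/(7.163e-06) = 0.07571 Ω
Seg 2: A = π(d/2)² = π(1.1100e-03 m)² = 3.871e-06 m²
R_2 = (1.69×10^-8)(29.6)/(3.871e-06) = 0.1292 Ω
Seg 3: A = π(2.59/2 mm)² = π(1.2950e-03 m)² = 5.269e-06 m²
R_3 = (1.69×10^-8)(20.9)/(5.269e-06) = 0.06704 Ω
R_total = R_1 + R_2 + R_3 = 0.272 Ω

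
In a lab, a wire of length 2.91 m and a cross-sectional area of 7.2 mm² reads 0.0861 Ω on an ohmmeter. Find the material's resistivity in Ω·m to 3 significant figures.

A = 7.2 mm² = 7.200e-06 m²
ρ = RA/L = (0.0861)(7.200e-06)/(2.91) = 2.13×10^-7 Ω·m

2.13×10^-7 Ω·m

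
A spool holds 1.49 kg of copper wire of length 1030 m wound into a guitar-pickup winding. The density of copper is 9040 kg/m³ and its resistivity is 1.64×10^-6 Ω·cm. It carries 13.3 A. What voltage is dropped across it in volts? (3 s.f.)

1400 V

ρ = 1.64×10^-6 Ω·cm = 1.64×10^-8 Ω·m
A = m/(density·L) = 1.49/(9040×1030) = 1.6002e-07 m²
R = ρL/A = (1.64×10^-8)(1030)/(1.6002e-07) = 105.6 Ω
V = IR = 13.3 × 105.6 = 1400 V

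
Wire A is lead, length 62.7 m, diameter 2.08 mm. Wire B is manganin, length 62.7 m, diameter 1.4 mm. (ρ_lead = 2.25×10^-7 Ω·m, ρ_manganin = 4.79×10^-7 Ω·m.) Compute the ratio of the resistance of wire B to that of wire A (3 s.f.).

4.70

R ∝ ρL/d², so R_B/R_A = (ρ_B/ρ_A) × (d_A/d_B)²
= (4.79×10^-7/2.25×10^-7) × (2.08/1.4)² = 4.70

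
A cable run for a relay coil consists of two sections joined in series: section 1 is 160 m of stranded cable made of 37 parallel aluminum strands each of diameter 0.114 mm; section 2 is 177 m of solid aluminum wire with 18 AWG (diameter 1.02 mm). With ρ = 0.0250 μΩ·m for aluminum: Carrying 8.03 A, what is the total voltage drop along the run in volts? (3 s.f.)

ρ = 0.0250 μΩ·m = 2.50×10^-8 Ω·m
Section 1: A_strand = π(5.7000e-05)² = 1.021e-08 m²; R₁ = ρL/(N·A_s) = (2.50×10^-8)(160)/(37×1.021e-08) = 10.59 Ω
Section 2: A = π(1.02/2 mm)² = π(5.1000e-04 m)² = 8.171e-07 m²
R₂ = (2.50×10^-8)(177)/(8.171e-07) = 5.415 Ω
R = R₁ + R₂ = 16.01 Ω
V = IR = 8.03 × 16.01 = 129 V

129 V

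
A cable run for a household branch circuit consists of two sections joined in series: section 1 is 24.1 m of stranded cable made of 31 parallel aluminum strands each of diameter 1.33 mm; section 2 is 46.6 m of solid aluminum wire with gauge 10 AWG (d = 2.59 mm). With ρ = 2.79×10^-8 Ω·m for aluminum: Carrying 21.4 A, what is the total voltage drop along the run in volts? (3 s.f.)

Section 1: A_strand = π(6.6500e-04)² = 1.389e-06 m²; R₁ = ρL/(N·A_s) = (2.79×10^-8)(24.1)/(31×1.389e-06) = 0.01561 Ω
Section 2: A = π(2.59/2 mm)² = π(1.2950e-03 m)² = 5.269e-06 m²
R₂ = (2.79×10^-8)(46.6)/(5.269e-06) = 0.2468 Ω
R = R₁ + R₂ = 0.2624 Ω
V = IR = 21.4 × 0.2624 = 5.62 V

5.62 V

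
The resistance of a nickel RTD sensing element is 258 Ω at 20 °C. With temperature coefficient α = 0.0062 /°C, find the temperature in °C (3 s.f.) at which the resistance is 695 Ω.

R = R₀(1 + α(T − T₀)) ⇒ T = T₀ + (R/R₀ − 1)/α
T = 20 + (695/258 − 1)/0.0062 = 20 + (1.694)/0.0062 = 293 °C

293 °C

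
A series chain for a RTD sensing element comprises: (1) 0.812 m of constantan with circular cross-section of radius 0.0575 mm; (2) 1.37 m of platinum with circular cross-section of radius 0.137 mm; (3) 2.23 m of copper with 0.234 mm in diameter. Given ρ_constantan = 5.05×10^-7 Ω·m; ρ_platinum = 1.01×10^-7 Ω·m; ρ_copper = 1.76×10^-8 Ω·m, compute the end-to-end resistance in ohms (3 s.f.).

Seg 1: A = πr² = π(5.7500e-05 m)² = 1.039e-08 m²
R_1 = (5.05×10^-7)(0.812)/(1.039e-08) = 39.48 Ω
Seg 2: A = πr² = π(1.3700e-04 m)² = 5.896e-08 m²
R_2 = (1.01×10^-7)(1.37)/(5.896e-08) = 2.347 Ω
Seg 3: A = π(d/2)² = π(1.1700e-04 m)² = 4.301e-08 m²
R_3 = (1.76×10^-8)(2.23)/(4.301e-08) = 0.9126 Ω
R_total = R_1 + R_2 + R_3 = 42.7 Ω

42.7 Ω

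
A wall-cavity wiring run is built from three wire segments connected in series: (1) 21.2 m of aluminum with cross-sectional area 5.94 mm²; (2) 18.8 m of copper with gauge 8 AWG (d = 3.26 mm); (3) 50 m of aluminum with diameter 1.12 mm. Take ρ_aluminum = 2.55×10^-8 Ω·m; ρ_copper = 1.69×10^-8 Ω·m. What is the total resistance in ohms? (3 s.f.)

1.42 Ω

Seg 1: A = 5.94 mm² = 5.940e-06 m²
R_1 = (2.55×10^-8)(21.2)/(5.940e-06) = 0.09101 Ω
Seg 2: A = π(3.26/2 mm)² = π(1.6300e-03 m)² = 8.347e-06 m²
R_2 = (1.69×10^-8)(18.8)/(8.347e-06) = 0.03806 Ω
Seg 3: A = π(d/2)² = π(5.6000e-04 m)² = 9.852e-07 m²
R_3 = (2.55×10^-8)(50)/(9.852e-07) = 1.294 Ω
R_total = R_1 + R_2 + R_3 = 1.42 Ω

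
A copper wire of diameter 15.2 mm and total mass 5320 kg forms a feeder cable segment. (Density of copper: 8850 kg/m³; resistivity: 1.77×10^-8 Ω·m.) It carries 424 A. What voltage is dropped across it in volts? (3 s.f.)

137 V

A = π(d/2)² = π(7.6000e-03 m)² = 1.8146e-04 m²
L = m/(density·A) = 5320/(8850×1.8146e-04) = 3313 m
R = ρL/A = (1.77×10^-8)(3313)/(1.8146e-04) = 0.3231 Ω
V = IR = 424 × 0.3231 = 137 V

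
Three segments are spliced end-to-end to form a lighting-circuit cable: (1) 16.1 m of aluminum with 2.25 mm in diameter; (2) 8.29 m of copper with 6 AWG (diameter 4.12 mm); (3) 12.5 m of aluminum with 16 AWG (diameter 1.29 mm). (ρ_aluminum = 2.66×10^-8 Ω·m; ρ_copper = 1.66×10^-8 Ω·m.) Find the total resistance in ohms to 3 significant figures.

Seg 1: A = π(d/2)² = π(1.1250e-03 m)² = 3.976e-06 m²
R_1 = (2.66×10^-8)(16.1)/(3.976e-06) = 0.1077 Ω
Seg 2: A = π(4.12/2 mm)² = π(2.0600e-03 m)² = 1.333e-05 m²
R_2 = (1.66×10^-8)(8.29)/(1.333e-05) = 0.01032 Ω
Seg 3: A = π(1.29/2 mm)² = π(6.4500e-04 m)² = 1.307e-06 m²
R_3 = (2.66×10^-8)(12.5)/(1.307e-06) = 0.2544 Ω
R_total = R_1 + R_2 + R_3 = 0.372 Ω

0.372 Ω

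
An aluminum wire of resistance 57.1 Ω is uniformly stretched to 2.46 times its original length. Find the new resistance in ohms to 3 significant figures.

Volume constant ⇒ A' = A/k with k = 2.46. R' = ρ(kL)/(A/k) = k²R.
R' = 6.052 × 57.1 = 346 Ω

346 Ω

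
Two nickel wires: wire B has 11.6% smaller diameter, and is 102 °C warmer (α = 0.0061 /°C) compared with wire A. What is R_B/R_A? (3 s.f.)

R ∝ ρL/d² with ρ ∝ (1+αΔT), so R_B/R_A = (1 − 11.6/100)⁻² × (1 + 0.0061×102)
= 1.28 × 1.622 = 2.08

2.08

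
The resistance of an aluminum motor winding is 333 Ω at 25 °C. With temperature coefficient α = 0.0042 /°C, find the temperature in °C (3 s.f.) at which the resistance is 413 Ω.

R = R₀(1 + α(T − T₀)) ⇒ T = T₀ + (R/R₀ − 1)/α
T = 25 + (413/333 − 1)/0.0042 = 25 + (0.2402)/0.0042 = 82.2 °C

82.2 °C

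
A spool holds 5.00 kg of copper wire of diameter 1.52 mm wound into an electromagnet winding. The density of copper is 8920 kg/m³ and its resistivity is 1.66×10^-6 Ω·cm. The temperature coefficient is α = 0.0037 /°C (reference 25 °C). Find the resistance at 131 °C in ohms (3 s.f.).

3.93 Ω

ρ = 1.66×10^-6 Ω·cm = 1.66×10^-8 Ω·m
A = π(d/2)² = π(7.6000e-04 m)² = 1.8146e-06 m²
L = m/(density·A) = 5/(8920×1.8146e-06) = 308.9 m
R = ρL/A = (1.66×10^-8)(308.9)/(1.8146e-06) = 2.826 Ω
R(131 °C) = 2.826 × (1 + 0.0037×106) = 3.93 Ω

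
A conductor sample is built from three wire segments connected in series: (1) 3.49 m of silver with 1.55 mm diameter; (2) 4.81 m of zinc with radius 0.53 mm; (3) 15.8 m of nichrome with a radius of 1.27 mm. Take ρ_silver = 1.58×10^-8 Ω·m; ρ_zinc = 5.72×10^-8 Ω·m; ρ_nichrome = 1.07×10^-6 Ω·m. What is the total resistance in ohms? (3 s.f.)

Seg 1: A = π(d/2)² = π(7.7500e-04 m)² = 1.887e-06 m²
R_1 = (1.58×10^-8)(3.49)/(1.887e-06) = 0.02922 Ω
Seg 2: A = πr² = π(5.3000e-04 m)² = 8.825e-07 m²
R_2 = (5.72×10^-8)(4.81)/(8.825e-07) = 0.3118 Ω
Seg 3: A = πr² = π(1.2700e-03 m)² = 5.067e-06 m²
R_3 = (1.07×10^-6)(15.8)/(5.067e-06) = 3.336 Ω
R_total = R_1 + R_2 + R_3 = 3.68 Ω

3.68 Ω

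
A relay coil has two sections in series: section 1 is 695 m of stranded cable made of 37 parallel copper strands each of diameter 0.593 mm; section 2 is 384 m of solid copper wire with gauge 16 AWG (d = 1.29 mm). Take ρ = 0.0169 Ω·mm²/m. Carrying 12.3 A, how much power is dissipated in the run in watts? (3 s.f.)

ρ = 0.0169 Ω·mm²/m = 1.69×10^-8 Ω·m
Section 1: A_strand = π(2.9650e-04)² = 2.762e-07 m²; R₁ = ρL/(N·A_s) = (1.69×10^-8)(695)/(37×2.762e-07) = 1.149 Ω
Section 2: A = π(1.29/2 mm)² = π(6.4500e-04 m)² = 1.307e-06 m²
R₂ = (1.69×10^-8)(384)/(1.307e-06) = 4.965 Ω
R = R₁ + R₂ = 6.115 Ω
P = I²R = (12.3)² × 6.115 = 925 W

925 W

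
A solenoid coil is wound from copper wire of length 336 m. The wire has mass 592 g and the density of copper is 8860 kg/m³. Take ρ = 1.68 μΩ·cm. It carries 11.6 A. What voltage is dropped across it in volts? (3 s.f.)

ρ = 1.68 μΩ·cm = 1.68×10^-8 Ω·m
A = m/(density·L) = 0.592/(8860×336) = 1.9886e-07 m²
R = ρL/A = (1.68×10^-8)(336)/(1.9886e-07) = 28.39 Ω
V = IR = 11.6 × 28.39 = 329 V

329 V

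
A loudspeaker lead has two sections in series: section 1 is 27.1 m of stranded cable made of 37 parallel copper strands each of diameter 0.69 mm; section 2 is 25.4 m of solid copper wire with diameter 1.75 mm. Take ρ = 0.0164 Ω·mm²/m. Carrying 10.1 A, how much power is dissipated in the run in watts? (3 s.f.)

20.9 W

ρ = 0.0164 Ω·mm²/m = 1.64×10^-8 Ω·m
Section 1: A_strand = π(3.4500e-04)² = 3.739e-07 m²; R₁ = ρL/(N·A_s) = (1.64×10^-8)(27.1)/(37×3.739e-07) = 0.03212 Ω
Section 2: A = π(d/2)² = π(8.7500e-04 m)² = 2.405e-06 m²
R₂ = (1.64×10^-8)(25.4)/(2.405e-06) = 0.1732 Ω
R = R₁ + R₂ = 0.2053 Ω
P = I²R = (10.1)² × 0.2053 = 20.9 W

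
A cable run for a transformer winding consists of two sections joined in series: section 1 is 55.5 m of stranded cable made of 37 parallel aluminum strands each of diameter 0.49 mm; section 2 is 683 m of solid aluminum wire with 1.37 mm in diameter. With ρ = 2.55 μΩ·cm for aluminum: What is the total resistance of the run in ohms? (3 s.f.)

12.0 Ω

ρ = 2.55 μΩ·cm = 2.55×10^-8 Ω·m
Section 1: A_strand = π(2.4500e-04)² = 1.886e-07 m²; R₁ = ρL/(N·A_s) = (2.55×10^-8)(55.5)/(37×1.886e-07) = 0.2028 Ω
Section 2: A = π(d/2)² = π(6.8500e-04 m)² = 1.474e-06 m²
R₂ = (2.55×10^-8)(683)/(1.474e-06) = 11.81 Ω
R = R₁ + R₂ = 12.0 Ω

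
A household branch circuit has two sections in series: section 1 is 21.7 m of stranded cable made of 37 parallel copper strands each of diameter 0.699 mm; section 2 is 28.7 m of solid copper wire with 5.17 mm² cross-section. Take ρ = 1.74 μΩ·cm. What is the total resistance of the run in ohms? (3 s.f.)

ρ = 1.74 μΩ·cm = 1.74×10^-8 Ω·m
Section 1: A_strand = π(3.4950e-04)² = 3.837e-07 m²; R₁ = ρL/(N·A_s) = (1.74×10^-8)(21.7)/(37×3.837e-07) = 0.02659 Ω
Section 2: A = 5.17 mm² = 5.170e-06 m²
R₂ = (1.74×10^-8)(28.7)/(5.170e-06) = 0.09659 Ω
R = R₁ + R₂ = 0.123 Ω

0.123 Ω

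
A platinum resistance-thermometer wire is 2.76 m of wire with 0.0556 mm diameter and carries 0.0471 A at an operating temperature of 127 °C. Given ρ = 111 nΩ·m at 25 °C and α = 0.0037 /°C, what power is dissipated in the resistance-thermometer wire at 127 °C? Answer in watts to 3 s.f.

ρ = 111 nΩ·m = 1.11×10^-7 Ω·m
A = π(d/2)² = π(2.7800e-05 m)² = 2.428e-09 m²
R₍25₎ = ρL/A = (1.11×10^-7)(2.76)/(2.428e-09) = 126.2 Ω
R₍127₎ = R₍25₎(1 + αΔT) = 126.2 × (1 + 0.0037×102) = 173.8 Ω
P = I²R = (0.0471)² × 173.8 = 0.386 W

0.386 W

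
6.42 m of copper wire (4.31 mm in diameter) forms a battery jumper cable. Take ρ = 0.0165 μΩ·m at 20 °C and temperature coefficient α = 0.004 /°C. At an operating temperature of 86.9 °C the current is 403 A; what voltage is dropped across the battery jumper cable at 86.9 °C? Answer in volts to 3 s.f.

3.71 V

ρ = 0.0165 μΩ·m = 1.65×10^-8 Ω·m
A = π(d/2)² = π(2.1550e-03 m)² = 1.459e-05 m²
R₍20₎ = ρL/A = (1.65×10^-8)(6.42)/(1.459e-05) = 0.007261 Ω
R₍86.9₎ = R₍20₎(1 + αΔT) = 0.007261 × (1 + 0.004×66.9) = 0.009204 Ω
V = IR = 403 × 0.009204 = 3.71 V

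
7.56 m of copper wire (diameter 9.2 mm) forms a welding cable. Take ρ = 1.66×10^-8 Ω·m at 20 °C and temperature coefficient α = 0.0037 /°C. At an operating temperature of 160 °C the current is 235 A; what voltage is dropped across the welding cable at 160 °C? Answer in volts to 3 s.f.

A = π(d/2)² = π(4.6000e-03 m)² = 6.648e-05 m²
R₍20₎ = ρL/A = (1.66×10^-8)(7.56)/(6.648e-05) = 0.001888 Ω
R₍160₎ = R₍20₎(1 + αΔT) = 0.001888 × (1 + 0.0037×140) = 0.002866 Ω
V = IR = 235 × 0.002866 = 0.673 V

0.673 V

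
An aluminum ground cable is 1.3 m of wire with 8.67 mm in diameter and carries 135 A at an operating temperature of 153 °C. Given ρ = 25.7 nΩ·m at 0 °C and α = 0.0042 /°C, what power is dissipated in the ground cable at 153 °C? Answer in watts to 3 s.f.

ρ = 25.7 nΩ·m = 2.57×10^-8 Ω·m
A = π(d/2)² = π(4.3350e-03 m)² = 5.904e-05 m²
R₍0₎ = ρL/A = (2.57×10^-8)(1.3)/(5.904e-05) = 5.659×10^-4 Ω
R₍153₎ = R₍0₎(1 + αΔT) = 5.659×10^-4 × (1 + 0.0042×153) = 9.296×10^-4 Ω
P = I²R = (135)² × 9.296×10^-4 = 16.9 W

16.9 W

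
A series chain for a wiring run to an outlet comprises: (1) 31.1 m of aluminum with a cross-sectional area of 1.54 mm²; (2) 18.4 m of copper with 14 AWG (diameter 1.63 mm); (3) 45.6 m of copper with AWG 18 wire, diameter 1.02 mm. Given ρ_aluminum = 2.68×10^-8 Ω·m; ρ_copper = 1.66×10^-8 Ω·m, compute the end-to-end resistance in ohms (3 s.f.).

Seg 1: A = 1.54 mm² = 1.540e-06 m²
R_1 = (2.68×10^-8)(31.1)/(1.540e-06) = 0.5412 Ω
Seg 2: A = π(1.63/2 mm)² = π(8.1500e-04 m)² = 2.087e-06 m²
R_2 = (1.66×10^-8)(18.4)/(2.087e-06) = 0.1464 Ω
Seg 3: A = π(1.02/2 mm)² = π(5.1000e-04 m)² = 8.171e-07 m²
R_3 = (1.66×10^-8)(45.6)/(8.171e-07) = 0.9264 Ω
R_total = R_1 + R_2 + R_3 = 1.61 Ω

1.61 Ω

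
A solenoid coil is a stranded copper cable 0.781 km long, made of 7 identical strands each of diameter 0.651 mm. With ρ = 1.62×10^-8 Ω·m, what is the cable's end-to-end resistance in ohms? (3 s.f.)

5.43 Ω

A_strand = π(3.2550e-04 m)² = 3.329e-07 m²
R_strand = ρL/A = (1.62×10^-8)(781)/(3.329e-07) = 38.01 Ω
R_total = R_strand/N = 38.01/7 = 5.43 Ω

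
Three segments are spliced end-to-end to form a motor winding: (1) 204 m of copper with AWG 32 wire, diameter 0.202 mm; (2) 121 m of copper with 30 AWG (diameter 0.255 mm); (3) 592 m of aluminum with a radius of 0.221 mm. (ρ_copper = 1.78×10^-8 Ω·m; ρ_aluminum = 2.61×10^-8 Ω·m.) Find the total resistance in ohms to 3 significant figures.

Seg 1: A = π(0.202/2 mm)² = π(1.0100e-04 m)² = 3.205e-08 m²
R_1 = (1.78×10^-8)(204)/(3.205e-08) = 113.3 Ω
Seg 2: A = π(0.255/2 mm)² = π(1.2750e-04 m)² = 5.107e-08 m²
R_2 = (1.78×10^-8)(121)/(5.107e-08) = 42.17 Ω
Seg 3: A = πr² = π(2.2100e-04 m)² = 1.534e-07 m²
R_3 = (2.61×10^-8)(592)/(1.534e-07) = 100.7 Ω
R_total = R_1 + R_2 + R_3 = 256 Ω

256 Ω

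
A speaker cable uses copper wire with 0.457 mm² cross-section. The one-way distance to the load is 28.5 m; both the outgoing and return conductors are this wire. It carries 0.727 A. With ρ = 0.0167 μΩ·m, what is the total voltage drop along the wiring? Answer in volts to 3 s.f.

ρ = 0.0167 μΩ·m = 1.67×10^-8 Ω·m
A = 0.457 mm² = 4.570e-07 m²
Total conductor length (both ways) L = 2 × 28.5 = 57 m
R = ρL/A = (1.67×10^-8)(57)/(4.570e-07) = 2.083 Ω
V = IR = 0.727 × 2.083 = 1.51 V

1.51 V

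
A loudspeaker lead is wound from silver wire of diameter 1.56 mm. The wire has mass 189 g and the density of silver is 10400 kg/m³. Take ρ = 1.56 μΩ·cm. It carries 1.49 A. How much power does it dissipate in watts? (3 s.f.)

ρ = 1.56 μΩ·cm = 1.56×10^-8 Ω·m
A = π(d/2)² = π(7.8000e-04 m)² = 1.9113e-06 m²
L = m/(density·A) = 0.189/(10400×1.9113e-06) = 9.508 m
R = ρL/A = (1.56×10^-8)(9.508)/(1.9113e-06) = 0.0776 Ω
P = I²R = (1.49)² × 0.0776 = 0.172 W

0.172 W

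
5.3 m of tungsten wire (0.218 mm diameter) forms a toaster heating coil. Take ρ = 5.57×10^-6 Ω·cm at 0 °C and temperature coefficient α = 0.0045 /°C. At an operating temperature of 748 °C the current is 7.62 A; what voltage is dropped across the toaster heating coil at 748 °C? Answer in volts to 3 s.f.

ρ = 5.57×10^-6 Ω·cm = 5.57×10^-8 Ω·m
A = π(d/2)² = π(1.0900e-04 m)² = 3.733e-08 m²
R₍0₎ = ρL/A = (5.57×10^-8)(5.3)/(3.733e-08) = 7.909 Ω
R₍748₎ = R₍0₎(1 + αΔT) = 7.909 × (1 + 0.0045×748) = 34.53 Ω
V = IR = 7.62 × 34.53 = 263 V

263 V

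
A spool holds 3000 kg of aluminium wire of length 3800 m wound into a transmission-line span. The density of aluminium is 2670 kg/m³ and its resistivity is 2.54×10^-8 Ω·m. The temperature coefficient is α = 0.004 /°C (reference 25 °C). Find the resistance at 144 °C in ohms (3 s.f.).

0.482 Ω

A = m/(density·L) = 3000/(2670×3800) = 2.9568e-04 m²
R = ρL/A = (2.54×10^-8)(3800)/(2.9568e-04) = 0.3264 Ω
R(144 °C) = 0.3264 × (1 + 0.004×119) = 0.482 Ω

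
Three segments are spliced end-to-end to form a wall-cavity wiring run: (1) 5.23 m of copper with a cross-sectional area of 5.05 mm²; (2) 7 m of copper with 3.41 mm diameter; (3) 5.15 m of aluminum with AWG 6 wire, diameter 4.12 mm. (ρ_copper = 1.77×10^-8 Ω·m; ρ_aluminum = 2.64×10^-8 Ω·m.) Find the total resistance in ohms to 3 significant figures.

Seg 1: A = 5.05 mm² = 5.050e-06 m²
R_1 = (1.77×10^-8)(5.23)/(5.050e-06) = 0.01833 Ω
Seg 2: A = π(d/2)² = π(1.7050e-03 m)² = 9.133e-06 m²
R_2 = (1.77×10^-8)(7)/(9.133e-06) = 0.01357 Ω
Seg 3: A = π(4.12/2 mm)² = π(2.0600e-03 m)² = 1.333e-05 m²
R_3 = (2.64×10^-8)(5.15)/(1.333e-05) = 0.0102 Ω
R_total = R_1 + R_2 + R_3 = 0.0421 Ω

0.0421 Ω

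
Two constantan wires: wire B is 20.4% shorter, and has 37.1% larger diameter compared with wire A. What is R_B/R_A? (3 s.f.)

R ∝ L/d², so R_B/R_A = (1 − 20.4/100) × (1 + 37.1/100)⁻²
= 0.796 × 0.532 = 0.423

0.423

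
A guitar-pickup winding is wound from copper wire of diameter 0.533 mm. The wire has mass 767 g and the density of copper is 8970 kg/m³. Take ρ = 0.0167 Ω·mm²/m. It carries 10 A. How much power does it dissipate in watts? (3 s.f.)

ρ = 0.0167 Ω·mm²/m = 1.67×10^-8 Ω·m
A = π(d/2)² = π(2.6650e-04 m)² = 2.2312e-07 m²
L = m/(density·A) = 0.767/(8970×2.2312e-07) = 383.2 m
R = ρL/A = (1.67×10^-8)(383.2)/(2.2312e-07) = 28.68 Ω
P = I²R = (10)² × 28.68 = 2870 W

2870 W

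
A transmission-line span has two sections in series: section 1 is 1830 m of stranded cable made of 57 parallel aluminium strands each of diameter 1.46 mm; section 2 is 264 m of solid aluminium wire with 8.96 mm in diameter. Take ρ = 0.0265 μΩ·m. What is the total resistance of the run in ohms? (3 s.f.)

0.619 Ω

ρ = 0.0265 μΩ·m = 2.65×10^-8 Ω·m
Section 1: A_strand = π(7.3000e-04)² = 1.674e-06 m²; R₁ = ρL/(N·A_s) = (2.65×10^-8)(1830)/(57×1.674e-06) = 0.5082 Ω
Section 2: A = π(d/2)² = π(4.4800e-03 m)² = 6.305e-05 m²
R₂ = (2.65×10^-8)(264)/(6.305e-05) = 0.111 Ω
R = R₁ + R₂ = 0.619 Ω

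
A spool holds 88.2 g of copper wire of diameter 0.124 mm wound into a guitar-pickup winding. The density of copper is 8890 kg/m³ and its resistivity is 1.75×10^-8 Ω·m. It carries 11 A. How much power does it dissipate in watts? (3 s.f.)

1.44×10^5 W

A = π(d/2)² = π(6.2000e-05 m)² = 1.2076e-08 m²
L = m/(density·A) = 0.0882/(8890×1.2076e-08) = 821.5 m
R = ρL/A = (1.75×10^-8)(821.5)/(1.2076e-08) = 1191 Ω
P = I²R = (11)² × 1191 = 1.44×10^5 W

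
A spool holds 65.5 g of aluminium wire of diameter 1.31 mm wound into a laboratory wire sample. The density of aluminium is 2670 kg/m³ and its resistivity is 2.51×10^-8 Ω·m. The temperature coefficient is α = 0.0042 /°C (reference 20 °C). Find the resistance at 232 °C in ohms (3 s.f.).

A = π(d/2)² = π(6.5500e-04 m)² = 1.3478e-06 m²
L = m/(density·A) = 0.0655/(2670×1.3478e-06) = 18.2 m
R = ρL/A = (2.51×10^-8)(18.2)/(1.3478e-06) = 0.339 Ω
R(232 °C) = 0.339 × (1 + 0.0042×212) = 0.641 Ω

0.641 Ω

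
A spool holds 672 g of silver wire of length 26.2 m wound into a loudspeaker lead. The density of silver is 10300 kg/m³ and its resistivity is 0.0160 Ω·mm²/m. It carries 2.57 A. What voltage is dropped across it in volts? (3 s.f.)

0.433 V

ρ = 0.0160 Ω·mm²/m = 1.60×10^-8 Ω·m
A = m/(density·L) = 0.672/(10300×26.2) = 2.4902e-06 m²
R = ρL/A = (1.60×10^-8)(26.2)/(2.4902e-06) = 0.1683 Ω
V = IR = 2.57 × 0.1683 = 0.433 V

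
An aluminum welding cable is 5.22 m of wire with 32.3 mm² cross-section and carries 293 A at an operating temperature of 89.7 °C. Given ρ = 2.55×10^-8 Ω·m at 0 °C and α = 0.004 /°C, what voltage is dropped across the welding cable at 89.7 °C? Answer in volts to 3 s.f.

A = 32.3 mm² = 3.230e-05 m²
R₍0₎ = ρL/A = (2.55×10^-8)(5.22)/(3.230e-05) = 0.004121 Ω
R₍89.7₎ = R₍0₎(1 + αΔT) = 0.004121 × (1 + 0.004×89.7) = 0.0056 Ω
V = IR = 293 × 0.0056 = 1.64 V

1.64 V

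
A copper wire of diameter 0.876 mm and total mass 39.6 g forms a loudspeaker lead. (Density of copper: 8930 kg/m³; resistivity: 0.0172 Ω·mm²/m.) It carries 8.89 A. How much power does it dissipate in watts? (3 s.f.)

16.6 W

ρ = 0.0172 Ω·mm²/m = 1.72×10^-8 Ω·m
A = π(d/2)² = π(4.3800e-04 m)² = 6.0270e-07 m²
L = m/(density·A) = 0.0396/(8930×6.0270e-07) = 7.358 m
R = ρL/A = (1.72×10^-8)(7.358)/(6.0270e-07) = 0.21 Ω
P = I²R = (8.89)² × 0.21 = 16.6 W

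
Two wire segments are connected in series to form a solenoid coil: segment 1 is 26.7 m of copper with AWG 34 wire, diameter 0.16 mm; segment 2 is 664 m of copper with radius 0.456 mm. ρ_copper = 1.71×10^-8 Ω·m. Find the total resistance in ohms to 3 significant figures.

40.1 Ω

Segment 1: A = π(0.16/2 mm)² = π(8.0000e-05 m)² = 2.011e-08 m²
R₁ = ρL/A = (1.71×10^-8)(26.7)/(2.011e-08) = 22.71 Ω
Segment 2: A = πr² = π(4.5600e-04 m)² = 6.533e-07 m²
R₂ = (1.71×10^-8)(664)/(6.533e-07) = 17.38 Ω
R = R₁ + R₂ = 40.1 Ω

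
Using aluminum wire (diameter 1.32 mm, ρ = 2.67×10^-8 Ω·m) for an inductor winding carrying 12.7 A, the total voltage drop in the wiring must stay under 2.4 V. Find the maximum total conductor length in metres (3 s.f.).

9.69 m

A = π(d/2)² = π(6.6000e-04 m)² = 1.368e-06 m²
L_max = V_max·A/(1·ρI) = (2.4)(1.368e-06)/(2.67×10^-8×12.7) = 9.69 m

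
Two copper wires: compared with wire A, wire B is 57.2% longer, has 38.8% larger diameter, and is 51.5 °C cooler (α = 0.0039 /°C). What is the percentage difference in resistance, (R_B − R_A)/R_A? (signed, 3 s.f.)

-34.8%

R ∝ ρL/d² with ρ ∝ (1+αΔT), so R_B/R_A = (1 + 57.2/100) × (1 + 38.8/100)⁻² × (1 − 0.0039×51.5)
= 1.572 × 0.5191 × 0.7992 = 0.6521
(R_B − R_A)/R_A = 0.6521 − 1 = -34.8%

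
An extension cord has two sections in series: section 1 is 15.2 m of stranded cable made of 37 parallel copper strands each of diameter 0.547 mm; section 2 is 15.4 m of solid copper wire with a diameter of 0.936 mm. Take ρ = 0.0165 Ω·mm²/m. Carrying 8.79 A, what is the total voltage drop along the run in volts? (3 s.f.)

ρ = 0.0165 Ω·mm²/m = 1.65×10^-8 Ω·m
Section 1: A_strand = π(2.7350e-04)² = 2.350e-07 m²; R₁ = ρL/(N·A_s) = (1.65×10^-8)(15.2)/(37×2.350e-07) = 0.02884 Ω
Section 2: A = π(d/2)² = π(4.6800e-04 m)² = 6.881e-07 m²
R₂ = (1.65×10^-8)(15.4)/(6.881e-07) = 0.3693 Ω
R = R₁ + R₂ = 0.3981 Ω
V = IR = 8.79 × 0.3981 = 3.50 V

3.50 V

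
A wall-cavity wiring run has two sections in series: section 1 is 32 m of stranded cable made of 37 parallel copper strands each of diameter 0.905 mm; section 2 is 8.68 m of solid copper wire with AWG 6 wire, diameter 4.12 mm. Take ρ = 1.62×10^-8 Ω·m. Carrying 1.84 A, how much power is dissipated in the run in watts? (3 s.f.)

Section 1: A_strand = π(4.5250e-04)² = 6.433e-07 m²; R₁ = ρL/(N·A_s) = (1.62×10^-8)(32)/(37×6.433e-07) = 0.02178 Ω
Section 2: A = π(4.12/2 mm)² = π(2.0600e-03 m)² = 1.333e-05 m²
R₂ = (1.62×10^-8)(8.68)/(1.333e-05) = 0.01055 Ω
R = R₁ + R₂ = 0.03233 Ω
P = I²R = (1.84)² × 0.03233 = 0.109 W

0.109 W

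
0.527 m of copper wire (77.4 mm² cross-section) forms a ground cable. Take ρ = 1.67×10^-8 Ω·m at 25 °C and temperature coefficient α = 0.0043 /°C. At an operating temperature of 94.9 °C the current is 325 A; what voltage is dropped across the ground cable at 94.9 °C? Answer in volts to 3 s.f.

A = 77.4 mm² = 7.740e-05 m²
R₍25₎ = ρL/A = (1.67×10^-8)(0.527)/(7.740e-05) = 1.137×10^-4 Ω
R₍94.9₎ = R₍25₎(1 + αΔT) = 1.137×10^-4 × (1 + 0.0043×69.9) = 1.479×10^-4 Ω
V = IR = 325 × 1.479×10^-4 = 0.0481 V

0.0481 V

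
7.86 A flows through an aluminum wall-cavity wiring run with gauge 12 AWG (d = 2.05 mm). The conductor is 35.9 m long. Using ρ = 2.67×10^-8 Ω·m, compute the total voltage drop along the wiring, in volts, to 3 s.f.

A = π(2.05/2 mm)² = π(1.0250e-03 m)² = 3.301e-06 m²
R = ρL/A = (2.67×10^-8)(35.9)/(3.301e-06) = 0.2904 Ω
V = IR = 7.86 × 0.2904 = 2.28 V

2.28 V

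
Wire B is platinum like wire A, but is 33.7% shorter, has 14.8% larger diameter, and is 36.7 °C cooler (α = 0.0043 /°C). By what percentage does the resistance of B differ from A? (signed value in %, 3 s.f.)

-57.6%

R ∝ ρL/d² with ρ ∝ (1+αΔT), so R_B/R_A = (1 − 33.7/100) × (1 + 14.8/100)⁻² × (1 − 0.0043×36.7)
= 0.663 × 0.7588 × 0.8422 = 0.4237
(R_B − R_A)/R_A = 0.4237 − 1 = -57.6%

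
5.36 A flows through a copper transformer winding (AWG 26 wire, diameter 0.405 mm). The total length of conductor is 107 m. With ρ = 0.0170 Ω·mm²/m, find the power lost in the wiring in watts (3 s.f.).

406 W

ρ = 0.0170 Ω·mm²/m = 1.70×10^-8 Ω·m
A = π(0.405/2 mm)² = π(2.0250e-04 m)² = 1.288e-07 m²
R = ρL/A = (1.70×10^-8)(107)/(1.288e-07) = 14.12 Ω
P = I²R = (5.36)² × 14.12 = 406 W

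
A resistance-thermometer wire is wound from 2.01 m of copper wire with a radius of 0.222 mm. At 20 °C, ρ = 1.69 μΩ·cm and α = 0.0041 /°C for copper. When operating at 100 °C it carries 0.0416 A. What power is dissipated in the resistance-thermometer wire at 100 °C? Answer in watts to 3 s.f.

5.04×10^-4 W

ρ = 1.69 μΩ·cm = 1.69×10^-8 Ω·m
A = πr² = π(2.2200e-04 m)² = 1.548e-07 m²
R₍20₎ = ρL/A = (1.69×10^-8)(2.01)/(1.548e-07) = 0.2194 Ω
R₍100₎ = R₍20₎(1 + αΔT) = 0.2194 × (1 + 0.0041×80) = 0.2914 Ω
P = I²R = (0.0416)² × 0.2914 = 5.04×10^-4 W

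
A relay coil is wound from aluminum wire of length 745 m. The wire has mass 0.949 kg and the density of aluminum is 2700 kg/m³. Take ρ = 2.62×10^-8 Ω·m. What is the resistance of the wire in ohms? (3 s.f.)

41.4 Ω

A = m/(density·L) = 0.949/(2700×745) = 4.7179e-07 m²
R = ρL/A = (2.62×10^-8)(745)/(4.7179e-07) = 41.4 Ω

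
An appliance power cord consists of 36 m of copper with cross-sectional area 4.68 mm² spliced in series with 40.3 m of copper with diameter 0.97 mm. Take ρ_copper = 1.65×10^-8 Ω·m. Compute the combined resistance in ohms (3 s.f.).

1.03 Ω

Segment 1: A = 4.68 mm² = 4.680e-06 m²
R₁ = ρL/A = (1.65×10^-8)(36)/(4.680e-06) = 0.1269 Ω
Segment 2: A = π(d/2)² = π(4.8500e-04 m)² = 7.390e-07 m²
R₂ = (1.65×10^-8)(40.3)/(7.390e-07) = 0.8998 Ω
R = R₁ + R₂ = 1.03 Ω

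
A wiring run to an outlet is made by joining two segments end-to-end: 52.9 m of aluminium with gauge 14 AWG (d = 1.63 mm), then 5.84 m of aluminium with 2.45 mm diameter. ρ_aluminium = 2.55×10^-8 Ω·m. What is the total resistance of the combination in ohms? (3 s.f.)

Segment 1: A = π(1.63/2 mm)² = π(8.1500e-04 m)² = 2.087e-06 m²
R₁ = ρL/A = (2.55×10^-8)(52.9)/(2.087e-06) = 0.6464 Ω
Segment 2: A = π(d/2)² = π(1.2250e-03 m)² = 4.714e-06 m²
R₂ = (2.55×10^-8)(5.84)/(4.714e-06) = 0.03159 Ω
R = R₁ + R₂ = 0.678 Ω

0.678 Ω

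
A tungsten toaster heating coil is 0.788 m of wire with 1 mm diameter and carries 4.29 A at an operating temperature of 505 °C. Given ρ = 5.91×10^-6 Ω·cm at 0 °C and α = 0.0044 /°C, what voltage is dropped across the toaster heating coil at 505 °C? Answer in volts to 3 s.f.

0.820 V

ρ = 5.91×10^-6 Ω·cm = 5.91×10^-8 Ω·m
A = π(d/2)² = π(5.0000e-04 m)² = 7.854e-07 m²
R₍0₎ = ρL/A = (5.91×10^-8)(0.788)/(7.854e-07) = 0.0593 Ω
R₍505₎ = R₍0₎(1 + αΔT) = 0.0593 × (1 + 0.0044×505) = 0.1911 Ω
V = IR = 4.29 × 0.1911 = 0.820 V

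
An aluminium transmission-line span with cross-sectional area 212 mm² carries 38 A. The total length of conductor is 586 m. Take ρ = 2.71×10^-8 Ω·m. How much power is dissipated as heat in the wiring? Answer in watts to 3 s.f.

A = 212 mm² = 2.120e-04 m²
R = ρL/A = (2.71×10^-8)(586)/(2.120e-04) = 0.07491 Ω
P = I²R = (38)² × 0.07491 = 108 W

108 W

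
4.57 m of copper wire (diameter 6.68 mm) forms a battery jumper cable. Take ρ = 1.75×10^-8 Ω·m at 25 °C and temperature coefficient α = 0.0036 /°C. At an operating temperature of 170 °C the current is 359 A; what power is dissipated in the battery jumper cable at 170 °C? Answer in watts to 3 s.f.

448 W

A = π(d/2)² = π(3.3400e-03 m)² = 3.505e-05 m²
R₍25₎ = ρL/A = (1.75×10^-8)(4.57)/(3.505e-05) = 0.002282 Ω
R₍170₎ = R₍25₎(1 + αΔT) = 0.002282 × (1 + 0.0036×145) = 0.003473 Ω
P = I²R = (359)² × 0.003473 = 448 W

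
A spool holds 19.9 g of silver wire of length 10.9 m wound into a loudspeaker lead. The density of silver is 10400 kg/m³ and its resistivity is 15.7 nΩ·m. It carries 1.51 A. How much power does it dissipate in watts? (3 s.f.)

ρ = 15.7 nΩ·m = 1.57×10^-8 Ω·m
A = m/(density·L) = 0.0199/(10400×10.9) = 1.7555e-07 m²
R = ρL/A = (1.57×10^-8)(10.9)/(1.7555e-07) = 0.9748 Ω
P = I²R = (1.51)² × 0.9748 = 2.22 W

2.22 W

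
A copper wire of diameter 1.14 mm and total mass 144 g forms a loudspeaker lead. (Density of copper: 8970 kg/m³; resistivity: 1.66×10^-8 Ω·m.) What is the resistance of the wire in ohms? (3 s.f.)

0.256 Ω

A = π(d/2)² = π(5.7000e-04 m)² = 1.0207e-06 m²
L = m/(density·A) = 0.144/(8970×1.0207e-06) = 15.73 m
R = ρL/A = (1.66×10^-8)(15.73)/(1.0207e-06) = 0.256 Ω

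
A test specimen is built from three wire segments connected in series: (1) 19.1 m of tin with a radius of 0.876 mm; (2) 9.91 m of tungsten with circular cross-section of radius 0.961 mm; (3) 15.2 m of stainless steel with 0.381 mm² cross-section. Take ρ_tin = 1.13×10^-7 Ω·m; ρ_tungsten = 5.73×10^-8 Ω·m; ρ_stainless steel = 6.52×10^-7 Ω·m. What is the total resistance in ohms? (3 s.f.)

Seg 1: A = πr² = π(8.7600e-04 m)² = 2.411e-06 m²
R_1 = (1.13×10^-7)(19.1)/(2.411e-06) = 0.8953 Ω
Seg 2: A = πr² = π(9.6100e-04 m)² = 2.901e-06 m²
R_2 = (5.73×10^-8)(9.91)/(2.901e-06) = 0.1957 Ω
Seg 3: A = 0.381 mm² = 3.810e-07 m²
R_3 = (6.52×10^-7)(15.2)/(3.810e-07) = 26.01 Ω
R_total = R_1 + R_2 + R_3 = 27.1 Ω

27.1 Ω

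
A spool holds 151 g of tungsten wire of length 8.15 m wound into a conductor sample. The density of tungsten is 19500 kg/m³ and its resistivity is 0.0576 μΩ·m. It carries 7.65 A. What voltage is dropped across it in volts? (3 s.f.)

ρ = 0.0576 μΩ·m = 5.76×10^-8 Ω·m
A = m/(density·L) = 0.151/(19500×8.15) = 9.5013e-07 m²
R = ρL/A = (5.76×10^-8)(8.15)/(9.5013e-07) = 0.4941 Ω
V = IR = 7.65 × 0.4941 = 3.78 V

3.78 V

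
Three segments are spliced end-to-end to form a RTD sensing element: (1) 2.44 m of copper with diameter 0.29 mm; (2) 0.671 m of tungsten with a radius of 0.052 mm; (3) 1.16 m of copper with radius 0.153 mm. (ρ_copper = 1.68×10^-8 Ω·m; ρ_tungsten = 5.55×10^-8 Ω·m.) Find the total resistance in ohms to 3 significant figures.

5.27 Ω

Seg 1: A = π(d/2)² = π(1.4500e-04 m)² = 6.605e-08 m²
R_1 = (1.68×10^-8)(2.44)/(6.605e-08) = 0.6206 Ω
Seg 2: A = πr² = π(5.2000e-05 m)² = 8.495e-09 m²
R_2 = (5.55×10^-8)(0.671)/(8.495e-09) = 4.384 Ω
Seg 3: A = πr² = π(1.5300e-04 m)² = 7.354e-08 m²
R_3 = (1.68×10^-8)(1.16)/(7.354e-08) = 0.265 Ω
R_total = R_1 + R_2 + R_3 = 5.27 Ω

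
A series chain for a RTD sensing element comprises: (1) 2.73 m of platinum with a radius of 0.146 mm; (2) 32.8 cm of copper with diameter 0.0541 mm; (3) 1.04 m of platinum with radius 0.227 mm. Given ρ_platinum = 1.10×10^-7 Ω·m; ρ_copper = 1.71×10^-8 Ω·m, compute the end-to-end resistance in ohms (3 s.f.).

Seg 1: A = πr² = π(1.4600e-04 m)² = 6.697e-08 m²
R_1 = (1.10×10^-7)(2.73)/(6.697e-08) = 4.484 Ω
Seg 2: A = π(d/2)² = π(2.7050e-05 m)² = 2.299e-09 m²
R_2 = (1.71×10^-8)(0.328)/(2.299e-09) = 2.44 Ω
Seg 3: A = πr² = π(2.2700e-04 m)² = 1.619e-07 m²
R_3 = (1.10×10^-7)(1.04)/(1.619e-07) = 0.7067 Ω
R_total = R_1 + R_2 + R_3 = 7.63 Ω

7.63 Ω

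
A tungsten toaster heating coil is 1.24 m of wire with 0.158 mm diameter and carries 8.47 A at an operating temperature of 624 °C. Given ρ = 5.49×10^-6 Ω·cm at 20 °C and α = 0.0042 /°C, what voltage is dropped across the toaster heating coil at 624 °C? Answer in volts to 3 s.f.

ρ = 5.49×10^-6 Ω·cm = 5.49×10^-8 Ω·m
A = π(d/2)² = π(7.9000e-05 m)² = 1.961e-08 m²
R₍20₎ = ρL/A = (5.49×10^-8)(1.24)/(1.961e-08) = 3.472 Ω
R₍624₎ = R₍20₎(1 + αΔT) = 3.472 × (1 + 0.0042×604) = 12.28 Ω
V = IR = 8.47 × 12.28 = 104 V

104 V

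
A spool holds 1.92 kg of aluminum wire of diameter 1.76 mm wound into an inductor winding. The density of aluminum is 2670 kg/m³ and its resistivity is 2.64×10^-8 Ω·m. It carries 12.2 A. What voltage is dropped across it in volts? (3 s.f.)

39.1 V

A = π(d/2)² = π(8.8000e-04 m)² = 2.4328e-06 m²
L = m/(density·A) = 1.92/(2670×2.4328e-06) = 295.6 m
R = ρL/A = (2.64×10^-8)(295.6)/(2.4328e-06) = 3.207 Ω
V = IR = 12.2 × 3.207 = 39.1 V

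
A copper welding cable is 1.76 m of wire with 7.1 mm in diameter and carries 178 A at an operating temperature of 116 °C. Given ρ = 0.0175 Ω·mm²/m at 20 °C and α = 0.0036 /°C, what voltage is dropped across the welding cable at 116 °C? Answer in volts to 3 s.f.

ρ = 0.0175 Ω·mm²/m = 1.75×10^-8 Ω·m
A = π(d/2)² = π(3.5500e-03 m)² = 3.959e-05 m²
R₍20₎ = ρL/A = (1.75×10^-8)(1.76)/(3.959e-05) = 7.779×10^-4 Ω
R₍116₎ = R₍20₎(1 + αΔT) = 7.779×10^-4 × (1 + 0.0036×96) = 0.001047 Ω
V = IR = 178 × 0.001047 = 0.186 V

0.186 V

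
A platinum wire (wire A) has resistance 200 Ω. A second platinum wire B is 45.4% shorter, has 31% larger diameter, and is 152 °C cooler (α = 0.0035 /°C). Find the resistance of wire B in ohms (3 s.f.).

29.8 Ω

R ∝ ρL/d² with ρ ∝ (1+αΔT), so R_B/R_A = (1 − 45.4/100) × (1 + 31/100)⁻² × (1 − 0.0035×152)
= 0.546 × 0.5827 × 0.468 = 0.1489
R_B = 0.1489 × 200 = 29.8 Ω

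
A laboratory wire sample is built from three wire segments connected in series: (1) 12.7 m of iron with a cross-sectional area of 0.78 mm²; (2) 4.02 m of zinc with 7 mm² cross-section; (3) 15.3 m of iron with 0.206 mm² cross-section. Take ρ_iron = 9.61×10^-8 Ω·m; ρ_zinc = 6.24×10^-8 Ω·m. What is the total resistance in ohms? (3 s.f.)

8.74 Ω

Seg 1: A = 0.78 mm² = 7.800e-07 m²
R_1 = (9.61×10^-8)(12.7)/(7.800e-07) = 1.565 Ω
Seg 2: A = 7 mm² = 7.000e-06 m²
R_2 = (6.24×10^-8)(4.02)/(7.000e-06) = 0.03584 Ω
Seg 3: A = 0.206 mm² = 2.060e-07 m²
R_3 = (9.61×10^-8)(15.3)/(2.060e-07) = 7.138 Ω
R_total = R_1 + R_2 + R_3 = 8.74 Ω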